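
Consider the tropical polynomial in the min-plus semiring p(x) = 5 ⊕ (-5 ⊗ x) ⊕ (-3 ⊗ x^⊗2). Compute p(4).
p(4) = -1

A tropical monomial a ⊗ x^⊗i evaluates to a + i · x. Evaluating each term at x = 4:
  Term 0 contributes 5 + 0 · 4 = 5
  Term 1 contributes -5 + 1 · 4 = -1
  Term 2 contributes -3 + 2 · 4 = 5
p(4) = ⊕ of these = min[5, -1, 5] = -1.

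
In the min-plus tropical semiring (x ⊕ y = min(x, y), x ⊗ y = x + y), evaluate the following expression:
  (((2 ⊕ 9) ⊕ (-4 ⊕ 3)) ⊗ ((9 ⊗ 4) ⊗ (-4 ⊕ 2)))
(((2 ⊕ 9) ⊕ (-4 ⊕ 3)) ⊗ ((9 ⊗ 4) ⊗ (-4 ⊕ 2))) = 5

Expand innermost to outermost. Recall ⊕ takes the minimum of its arguments and ⊗ takes their sum. Working out the expression (((2 ⊕ 9) ⊕ (-4 ⊕ 3)) ⊗ ((9 ⊗ 4) ⊗ (-4 ⊕ 2))) gives 5.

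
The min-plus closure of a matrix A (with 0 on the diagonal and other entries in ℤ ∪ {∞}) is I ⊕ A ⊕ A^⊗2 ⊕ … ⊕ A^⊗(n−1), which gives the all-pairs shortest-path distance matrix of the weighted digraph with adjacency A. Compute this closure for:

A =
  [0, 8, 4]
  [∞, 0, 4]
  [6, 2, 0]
Closure =
  [0, 6, 4]
  [10, 0, 4]
  [6, 2, 0]

This is the Floyd-Warshall all-pairs shortest-path computation. For each intermediate vertex k = 0, 1, …, 2, update dist[i][j] ← min(dist[i][j], dist[i][k] + dist[k][j]). The final matrix gives, for each (i, j), the minimum total weight of any directed path from i to j (possibly empty when i = j).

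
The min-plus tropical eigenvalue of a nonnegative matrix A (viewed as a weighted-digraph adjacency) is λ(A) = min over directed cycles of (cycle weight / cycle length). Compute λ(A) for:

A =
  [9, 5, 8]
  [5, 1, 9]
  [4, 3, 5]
λ(A) = 1

Enumerate directed cycles and compute their means (weight / length). Sample:
  cycle 0 → 0: weight = 9, length = 1, mean = 9/1 ≈ 9.000
  cycle 1 → 1: weight = 1, length = 1, mean = 1/1 ≈ 1.000
  cycle 2 → 2: weight = 5, length = 1, mean = 5/1 ≈ 5.000
  cycle 0 → 1 → 0: weight = 10, length = 2, mean = 10/2 ≈ 5.000
  cycle 0 → 2 → 0: weight = 12, length = 2, mean = 12/2 ≈ 6.000
  cycle 1 → 0 → 1: weight = 10, length = 2, mean = 10/2 ≈ 5.000
Minimum mean = 1.000, attained e.g. along the cycle 1 → 1 with weight 1 and length 1. So λ(A) = 1/1 = 1.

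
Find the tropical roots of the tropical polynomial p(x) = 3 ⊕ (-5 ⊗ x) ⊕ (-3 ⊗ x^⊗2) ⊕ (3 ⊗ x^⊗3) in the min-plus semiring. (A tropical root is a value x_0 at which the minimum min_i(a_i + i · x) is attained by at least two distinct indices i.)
Roots: {-6, -2, 8}

Each tropical root is a break point of the lower envelope of the lines y = a_i + i · x (there are 4 lines, with slopes 0, 1, ..., 3). Only the lines that attain the minimum somewhere contribute to roots; other lines are dominated. Here the surviving (envelope) indices are i = 3, i = 2, i = 1, i = 0.
Intersections between consecutive envelope lines give the roots: for adjacent envelope indices i < j the intersection is x = (a_i − a_j) / (j − i). Reading off the sorted break points: {-6, -2, 8}.
Verification: at each break x_0, at least two indices attain the minimum of min_i(a_i + i · x_0).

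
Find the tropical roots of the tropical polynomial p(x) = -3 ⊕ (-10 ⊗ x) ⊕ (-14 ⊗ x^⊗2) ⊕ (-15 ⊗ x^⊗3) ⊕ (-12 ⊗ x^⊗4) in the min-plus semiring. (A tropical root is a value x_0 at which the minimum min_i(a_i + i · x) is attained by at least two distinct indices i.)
Roots: {-3, 1, 4, 7}

Each tropical root is a break point of the lower envelope of the lines y = a_i + i · x (there are 5 lines, with slopes 0, 1, ..., 4). Only the lines that attain the minimum somewhere contribute to roots; other lines are dominated. Here the surviving (envelope) indices are i = 4, i = 3, i = 2, i = 1, i = 0.
Intersections between consecutive envelope lines give the roots: for adjacent envelope indices i < j the intersection is x = (a_i − a_j) / (j − i). Reading off the sorted break points: {-3, 1, 4, 7}.
Verification: at each break x_0, at least two indices attain the minimum of min_i(a_i + i · x_0).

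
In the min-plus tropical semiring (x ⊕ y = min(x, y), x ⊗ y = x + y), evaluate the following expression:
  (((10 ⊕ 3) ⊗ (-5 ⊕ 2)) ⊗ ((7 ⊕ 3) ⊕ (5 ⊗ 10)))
(((10 ⊕ 3) ⊗ (-5 ⊕ 2)) ⊗ ((7 ⊕ 3) ⊕ (5 ⊗ 10))) = 1

Expand innermost to outermost. Recall ⊕ takes the minimum of its arguments and ⊗ takes their sum. Working out the expression (((10 ⊕ 3) ⊗ (-5 ⊕ 2)) ⊗ ((7 ⊕ 3) ⊕ (5 ⊗ 10))) gives 1.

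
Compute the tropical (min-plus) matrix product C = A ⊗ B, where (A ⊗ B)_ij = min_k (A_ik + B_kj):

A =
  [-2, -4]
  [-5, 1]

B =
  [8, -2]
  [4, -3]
A ⊗ B =
  [0, -7]
  [3, -7]

Apply the min-plus product entry-by-entry:
  C[0][0] = min over k of (A[0][0] + B[0][0] = -2 + 8 = 6, A[0][1] + B[1][0] = -4 + 4 = 0) = 0 (attained at k = 1)
  C[0][1] = min over k of (A[0][0] + B[0][1] = -2 + -2 = -4, A[0][1] + B[1][1] = -4 + -3 = -7) = -7 (attained at k = 1)
  C[1][0] = min over k of (A[1][0] + B[0][0] = -5 + 8 = 3, A[1][1] + B[1][0] = 1 + 4 = 5) = 3 (attained at k = 0)
  C[1][1] = min over k of (A[1][0] + B[0][1] = -5 + -2 = -7, A[1][1] + B[1][1] = 1 + -3 = -2) = -7 (attained at k = 0)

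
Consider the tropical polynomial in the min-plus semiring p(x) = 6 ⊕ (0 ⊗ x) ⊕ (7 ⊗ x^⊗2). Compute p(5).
p(5) = 5

A tropical monomial a ⊗ x^⊗i evaluates to a + i · x. Evaluating each term at x = 5:
  Term 0 contributes 6 + 0 · 5 = 6
  Term 1 contributes 0 + 1 · 5 = 5
  Term 2 contributes 7 + 2 · 5 = 17
p(5) = ⊕ of these = min[6, 5, 17] = 5.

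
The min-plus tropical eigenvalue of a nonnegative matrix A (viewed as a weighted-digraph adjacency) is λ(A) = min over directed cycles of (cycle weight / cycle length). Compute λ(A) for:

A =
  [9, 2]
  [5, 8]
λ(A) = 7/2

Enumerate directed cycles and compute their means (weight / length). Sample:
  cycle 0 → 0: weight = 9, length = 1, mean = 9/1 ≈ 9.000
  cycle 1 → 1: weight = 8, length = 1, mean = 8/1 ≈ 8.000
  cycle 0 → 1 → 0: weight = 7, length = 2, mean = 7/2 ≈ 3.500
  cycle 1 → 0 → 1: weight = 7, length = 2, mean = 7/2 ≈ 3.500
Minimum mean = 3.500, attained e.g. along the cycle 0 → 1 → 0 with weight 7 and length 2. So λ(A) = 7/2 = 7/2.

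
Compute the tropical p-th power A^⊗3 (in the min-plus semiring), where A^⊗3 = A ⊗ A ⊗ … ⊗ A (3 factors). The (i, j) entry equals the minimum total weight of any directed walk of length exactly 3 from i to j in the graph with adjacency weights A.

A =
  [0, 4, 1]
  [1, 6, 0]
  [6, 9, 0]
A^⊗3 =
  [0, 4, 1]
  [1, 5, 0]
  [6, 9, 0]

Each entry (A^⊗3)_ij equals the minimum over all length-3 walks i = v_0 → v_1 → … → v_3 = j of Σ_t A[v_t][v_{t+1}]. For example, for (i, j) = (0, 2) we minimise over 9 possible intermediate vertex sequences; the minimum is 1, attained along the walk 0 → 0 → 0 → 2.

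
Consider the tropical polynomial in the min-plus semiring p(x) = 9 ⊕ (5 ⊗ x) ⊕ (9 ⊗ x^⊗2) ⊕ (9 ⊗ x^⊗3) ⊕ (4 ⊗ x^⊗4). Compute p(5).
p(5) = 9

A tropical monomial a ⊗ x^⊗i evaluates to a + i · x. Evaluating each term at x = 5:
  Term 0 contributes 9 + 0 · 5 = 9
  Term 1 contributes 5 + 1 · 5 = 10
  Term 2 contributes 9 + 2 · 5 = 19
  Term 3 contributes 9 + 3 · 5 = 24
  Term 4 contributes 4 + 4 · 5 = 24
p(5) = ⊕ of these = min[9, 10, 19, 24, 24] = 9.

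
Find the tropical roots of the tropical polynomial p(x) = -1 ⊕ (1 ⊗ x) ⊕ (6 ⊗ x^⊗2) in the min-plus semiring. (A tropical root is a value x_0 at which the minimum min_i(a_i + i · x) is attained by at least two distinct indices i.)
Roots: {-5, -2}

Each tropical root is a break point of the lower envelope of the lines y = a_i + i · x (there are 3 lines, with slopes 0, 1, ..., 2). Only the lines that attain the minimum somewhere contribute to roots; other lines are dominated. Here the surviving (envelope) indices are i = 2, i = 1, i = 0.
Intersections between consecutive envelope lines give the roots: for adjacent envelope indices i < j the intersection is x = (a_i − a_j) / (j − i). Reading off the sorted break points: {-5, -2}.
Verification: at each break x_0, at least two indices attain the minimum of min_i(a_i + i · x_0).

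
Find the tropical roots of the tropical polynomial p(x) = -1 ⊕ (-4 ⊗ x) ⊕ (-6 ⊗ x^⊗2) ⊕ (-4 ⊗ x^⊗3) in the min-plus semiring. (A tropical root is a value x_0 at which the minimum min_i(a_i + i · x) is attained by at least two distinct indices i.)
Roots: {-2, 2, 3}

Each tropical root is a break point of the lower envelope of the lines y = a_i + i · x (there are 4 lines, with slopes 0, 1, ..., 3). Only the lines that attain the minimum somewhere contribute to roots; other lines are dominated. Here the surviving (envelope) indices are i = 3, i = 2, i = 1, i = 0.
Intersections between consecutive envelope lines give the roots: for adjacent envelope indices i < j the intersection is x = (a_i − a_j) / (j − i). Reading off the sorted break points: {-2, 2, 3}.
Verification: at each break x_0, at least two indices attain the minimum of min_i(a_i + i · x_0).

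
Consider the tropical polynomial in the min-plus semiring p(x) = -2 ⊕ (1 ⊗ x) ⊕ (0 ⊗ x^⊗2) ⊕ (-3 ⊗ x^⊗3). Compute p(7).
p(7) = -2

A tropical monomial a ⊗ x^⊗i evaluates to a + i · x. Evaluating each term at x = 7:
  Term 0 contributes -2 + 0 · 7 = -2
  Term 1 contributes 1 + 1 · 7 = 8
  Term 2 contributes 0 + 2 · 7 = 14
  Term 3 contributes -3 + 3 · 7 = 18
p(7) = ⊕ of these = min[-2, 8, 14, 18] = -2.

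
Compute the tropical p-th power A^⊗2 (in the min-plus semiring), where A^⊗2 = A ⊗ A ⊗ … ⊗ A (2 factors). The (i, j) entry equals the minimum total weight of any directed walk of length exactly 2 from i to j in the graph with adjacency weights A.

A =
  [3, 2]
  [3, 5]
A^⊗2 =
  [5, 5]
  [6, 5]

Each entry (A^⊗2)_ij equals the minimum over all length-2 walks i = v_0 → v_1 → … → v_2 = j of Σ_t A[v_t][v_{t+1}]. For example, for (i, j) = (0, 1) we minimise over 2 possible intermediate vertex sequences; the minimum is 5, attained along the walk 0 → 0 → 1.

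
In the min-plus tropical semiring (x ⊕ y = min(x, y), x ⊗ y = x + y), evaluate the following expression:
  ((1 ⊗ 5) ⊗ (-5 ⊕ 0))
((1 ⊗ 5) ⊗ (-5 ⊕ 0)) = 1

Expand innermost to outermost. Recall ⊕ takes the minimum of its arguments and ⊗ takes their sum. Working out the expression ((1 ⊗ 5) ⊗ (-5 ⊕ 0)) gives 1.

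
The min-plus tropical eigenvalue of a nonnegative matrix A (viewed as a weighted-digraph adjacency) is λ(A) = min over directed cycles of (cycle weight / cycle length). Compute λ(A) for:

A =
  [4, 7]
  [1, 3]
λ(A) = 3

Enumerate directed cycles and compute their means (weight / length). Sample:
  cycle 0 → 0: weight = 4, length = 1, mean = 4/1 ≈ 4.000
  cycle 1 → 1: weight = 3, length = 1, mean = 3/1 ≈ 3.000
  cycle 0 → 1 → 0: weight = 8, length = 2, mean = 8/2 ≈ 4.000
  cycle 1 → 0 → 1: weight = 8, length = 2, mean = 8/2 ≈ 4.000
Minimum mean = 3.000, attained e.g. along the cycle 1 → 1 with weight 3 and length 1. So λ(A) = 3/1 = 3.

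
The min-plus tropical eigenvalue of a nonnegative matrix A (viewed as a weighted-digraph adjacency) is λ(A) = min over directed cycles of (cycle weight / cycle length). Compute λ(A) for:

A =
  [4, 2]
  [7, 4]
λ(A) = 4

Enumerate directed cycles and compute their means (weight / length). Sample:
  cycle 0 → 0: weight = 4, length = 1, mean = 4/1 ≈ 4.000
  cycle 1 → 1: weight = 4, length = 1, mean = 4/1 ≈ 4.000
  cycle 0 → 1 → 0: weight = 9, length = 2, mean = 9/2 ≈ 4.500
  cycle 1 → 0 → 1: weight = 9, length = 2, mean = 9/2 ≈ 4.500
Minimum mean = 4.000, attained e.g. along the cycle 0 → 0 with weight 4 and length 1. So λ(A) = 4/1 = 4.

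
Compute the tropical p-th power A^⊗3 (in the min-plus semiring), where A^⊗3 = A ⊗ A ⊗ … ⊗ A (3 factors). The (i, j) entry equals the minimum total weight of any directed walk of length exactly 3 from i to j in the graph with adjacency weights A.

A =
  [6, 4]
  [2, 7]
A^⊗3 =
  [12, 10]
  [8, 12]

Each entry (A^⊗3)_ij equals the minimum over all length-3 walks i = v_0 → v_1 → … → v_3 = j of Σ_t A[v_t][v_{t+1}]. For example, for (i, j) = (0, 1) we minimise over 4 possible intermediate vertex sequences; the minimum is 10, attained along the walk 0 → 1 → 0 → 1.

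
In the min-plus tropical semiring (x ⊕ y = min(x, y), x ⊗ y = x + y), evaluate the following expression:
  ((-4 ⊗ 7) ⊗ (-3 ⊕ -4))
((-4 ⊗ 7) ⊗ (-3 ⊕ -4)) = -1

Expand innermost to outermost. Recall ⊕ takes the minimum of its arguments and ⊗ takes their sum. Working out the expression ((-4 ⊗ 7) ⊗ (-3 ⊕ -4)) gives -1.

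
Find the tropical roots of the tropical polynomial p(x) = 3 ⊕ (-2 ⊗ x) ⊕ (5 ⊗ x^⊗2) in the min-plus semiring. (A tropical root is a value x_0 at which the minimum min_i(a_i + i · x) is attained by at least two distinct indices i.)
Roots: {-7, 5}

Each tropical root is a break point of the lower envelope of the lines y = a_i + i · x (there are 3 lines, with slopes 0, 1, ..., 2). Only the lines that attain the minimum somewhere contribute to roots; other lines are dominated. Here the surviving (envelope) indices are i = 2, i = 1, i = 0.
Intersections between consecutive envelope lines give the roots: for adjacent envelope indices i < j the intersection is x = (a_i − a_j) / (j − i). Reading off the sorted break points: {-7, 5}.
Verification: at each break x_0, at least two indices attain the minimum of min_i(a_i + i · x_0).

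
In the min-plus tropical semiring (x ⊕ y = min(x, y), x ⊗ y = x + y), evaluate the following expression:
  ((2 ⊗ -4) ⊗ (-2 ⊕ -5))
((2 ⊗ -4) ⊗ (-2 ⊕ -5)) = -7

Expand innermost to outermost. Recall ⊕ takes the minimum of its arguments and ⊗ takes their sum. Working out the expression ((2 ⊗ -4) ⊗ (-2 ⊕ -5)) gives -7.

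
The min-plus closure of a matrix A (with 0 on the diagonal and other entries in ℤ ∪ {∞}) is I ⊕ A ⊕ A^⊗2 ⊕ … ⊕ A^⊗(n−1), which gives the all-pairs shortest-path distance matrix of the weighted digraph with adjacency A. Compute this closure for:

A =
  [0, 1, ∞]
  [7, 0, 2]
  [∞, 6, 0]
Closure =
  [0, 1, 3]
  [7, 0, 2]
  [13, 6, 0]

This is the Floyd-Warshall all-pairs shortest-path computation. For each intermediate vertex k = 0, 1, …, 2, update dist[i][j] ← min(dist[i][j], dist[i][k] + dist[k][j]). The final matrix gives, for each (i, j), the minimum total weight of any directed path from i to j (possibly empty when i = j).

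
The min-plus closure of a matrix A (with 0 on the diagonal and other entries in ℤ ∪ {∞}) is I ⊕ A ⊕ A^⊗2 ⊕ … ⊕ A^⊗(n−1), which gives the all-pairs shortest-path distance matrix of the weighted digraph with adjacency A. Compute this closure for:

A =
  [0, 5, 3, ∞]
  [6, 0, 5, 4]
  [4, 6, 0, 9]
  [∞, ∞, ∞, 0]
Closure =
  [0, 5, 3, 9]
  [6, 0, 5, 4]
  [4, 6, 0, 9]
  [∞, ∞, ∞, 0]

This is the Floyd-Warshall all-pairs shortest-path computation. For each intermediate vertex k = 0, 1, …, 3, update dist[i][j] ← min(dist[i][j], dist[i][k] + dist[k][j]). The final matrix gives, for each (i, j), the minimum total weight of any directed path from i to j (possibly empty when i = j).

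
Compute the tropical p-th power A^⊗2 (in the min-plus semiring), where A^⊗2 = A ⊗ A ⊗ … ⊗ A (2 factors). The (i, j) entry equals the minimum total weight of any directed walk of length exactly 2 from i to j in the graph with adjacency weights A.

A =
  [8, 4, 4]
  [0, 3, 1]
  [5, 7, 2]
A^⊗2 =
  [4, 7, 5]
  [3, 4, 3]
  [7, 9, 4]

Each entry (A^⊗2)_ij equals the minimum over all length-2 walks i = v_0 → v_1 → … → v_2 = j of Σ_t A[v_t][v_{t+1}]. For example, for (i, j) = (0, 2) we minimise over 3 possible intermediate vertex sequences; the minimum is 5, attained along the walk 0 → 1 → 2.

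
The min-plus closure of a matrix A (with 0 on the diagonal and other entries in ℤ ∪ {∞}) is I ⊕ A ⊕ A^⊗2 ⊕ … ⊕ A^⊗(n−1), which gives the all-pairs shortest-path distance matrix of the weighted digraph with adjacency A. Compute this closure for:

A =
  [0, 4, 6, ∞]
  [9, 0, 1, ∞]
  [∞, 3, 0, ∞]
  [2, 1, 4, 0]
Closure =
  [0, 4, 5, ∞]
  [9, 0, 1, ∞]
  [12, 3, 0, ∞]
  [2, 1, 2, 0]

This is the Floyd-Warshall all-pairs shortest-path computation. For each intermediate vertex k = 0, 1, …, 3, update dist[i][j] ← min(dist[i][j], dist[i][k] + dist[k][j]). The final matrix gives, for each (i, j), the minimum total weight of any directed path from i to j (possibly empty when i = j).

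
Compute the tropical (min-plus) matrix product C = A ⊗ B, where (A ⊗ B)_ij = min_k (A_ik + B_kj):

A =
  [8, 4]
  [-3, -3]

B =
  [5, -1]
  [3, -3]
A ⊗ B =
  [7, 1]
  [0, -6]

Apply the min-plus product entry-by-entry:
  C[0][0] = min over k of (A[0][0] + B[0][0] = 8 + 5 = 13, A[0][1] + B[1][0] = 4 + 3 = 7) = 7 (attained at k = 1)
  C[0][1] = min over k of (A[0][0] + B[0][1] = 8 + -1 = 7, A[0][1] + B[1][1] = 4 + -3 = 1) = 1 (attained at k = 1)
  C[1][0] = min over k of (A[1][0] + B[0][0] = -3 + 5 = 2, A[1][1] + B[1][0] = -3 + 3 = 0) = 0 (attained at k = 1)
  C[1][1] = min over k of (A[1][0] + B[0][1] = -3 + -1 = -4, A[1][1] + B[1][1] = -3 + -3 = -6) = -6 (attained at k = 1)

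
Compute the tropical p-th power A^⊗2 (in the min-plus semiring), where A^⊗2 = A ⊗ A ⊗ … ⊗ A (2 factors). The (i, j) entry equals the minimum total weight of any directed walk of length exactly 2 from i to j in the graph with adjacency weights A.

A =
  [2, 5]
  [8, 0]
A^⊗2 =
  [4, 5]
  [8, 0]

Each entry (A^⊗2)_ij equals the minimum over all length-2 walks i = v_0 → v_1 → … → v_2 = j of Σ_t A[v_t][v_{t+1}]. For example, for (i, j) = (0, 1) we minimise over 2 possible intermediate vertex sequences; the minimum is 5, attained along the walk 0 → 1 → 1.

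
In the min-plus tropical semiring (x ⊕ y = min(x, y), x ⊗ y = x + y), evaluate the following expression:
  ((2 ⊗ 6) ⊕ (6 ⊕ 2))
((2 ⊗ 6) ⊕ (6 ⊕ 2)) = 2

Expand innermost to outermost. Recall ⊕ takes the minimum of its arguments and ⊗ takes their sum. Working out the expression ((2 ⊗ 6) ⊕ (6 ⊕ 2)) gives 2.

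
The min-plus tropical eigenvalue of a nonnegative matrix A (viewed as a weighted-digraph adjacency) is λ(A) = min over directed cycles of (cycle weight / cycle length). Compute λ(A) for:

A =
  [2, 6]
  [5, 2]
λ(A) = 2

Enumerate directed cycles and compute their means (weight / length). Sample:
  cycle 0 → 0: weight = 2, length = 1, mean = 2/1 ≈ 2.000
  cycle 1 → 1: weight = 2, length = 1, mean = 2/1 ≈ 2.000
  cycle 0 → 1 → 0: weight = 11, length = 2, mean = 11/2 ≈ 5.500
  cycle 1 → 0 → 1: weight = 11, length = 2, mean = 11/2 ≈ 5.500
Minimum mean = 2.000, attained e.g. along the cycle 0 → 0 with weight 2 and length 1. So λ(A) = 2/1 = 2.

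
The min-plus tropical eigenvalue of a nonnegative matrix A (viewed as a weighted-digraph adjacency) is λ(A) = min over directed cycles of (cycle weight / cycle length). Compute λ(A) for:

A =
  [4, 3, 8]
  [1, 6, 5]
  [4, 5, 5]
λ(A) = 2

Enumerate directed cycles and compute their means (weight / length). Sample:
  cycle 0 → 0: weight = 4, length = 1, mean = 4/1 ≈ 4.000
  cycle 1 → 1: weight = 6, length = 1, mean = 6/1 ≈ 6.000
  cycle 2 → 2: weight = 5, length = 1, mean = 5/1 ≈ 5.000
  cycle 0 → 1 → 0: weight = 4, length = 2, mean = 4/2 ≈ 2.000
  cycle 0 → 2 → 0: weight = 12, length = 2, mean = 12/2 ≈ 6.000
  cycle 1 → 0 → 1: weight = 4, length = 2, mean = 4/2 ≈ 2.000
Minimum mean = 2.000, attained e.g. along the cycle 0 → 1 → 0 with weight 4 and length 2. So λ(A) = 4/2 = 2.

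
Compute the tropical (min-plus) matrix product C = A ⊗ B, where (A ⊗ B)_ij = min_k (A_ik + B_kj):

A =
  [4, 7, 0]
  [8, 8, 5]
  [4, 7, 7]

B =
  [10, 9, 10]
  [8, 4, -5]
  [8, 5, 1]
A ⊗ B =
  [8, 5, 1]
  [13, 10, 3]
  [14, 11, 2]

Apply the min-plus product entry-by-entry:
  C[0][0] = min over k of (A[0][0] + B[0][0] = 4 + 10 = 14, A[0][1] + B[1][0] = 7 + 8 = 15, A[0][2] + B[2][0] = 0 + 8 = 8) = 8 (attained at k = 2)
  C[0][1] = min over k of (A[0][0] + B[0][1] = 4 + 9 = 13, A[0][1] + B[1][1] = 7 + 4 = 11, A[0][2] + B[2][1] = 0 + 5 = 5) = 5 (attained at k = 2)
  C[0][2] = min over k of (A[0][0] + B[0][2] = 4 + 10 = 14, A[0][1] + B[1][2] = 7 + -5 = 2, A[0][2] + B[2][2] = 0 + 1 = 1) = 1 (attained at k = 2)
  C[1][0] = min over k of (A[1][0] + B[0][0] = 8 + 10 = 18, A[1][1] + B[1][0] = 8 + 8 = 16, A[1][2] + B[2][0] = 5 + 8 = 13) = 13 (attained at k = 2)
  C[1][1] = min over k of (A[1][0] + B[0][1] = 8 + 9 = 17, A[1][1] + B[1][1] = 8 + 4 = 12, A[1][2] + B[2][1] = 5 + 5 = 10) = 10 (attained at k = 2)
  C[1][2] = min over k of (A[1][0] + B[0][2] = 8 + 10 = 18, A[1][1] + B[1][2] = 8 + -5 = 3, A[1][2] + B[2][2] = 5 + 1 = 6) = 3 (attained at k = 1)
  C[2][0] = min over k of (A[2][0] + B[0][0] = 4 + 10 = 14, A[2][1] + B[1][0] = 7 + 8 = 15, A[2][2] + B[2][0] = 7 + 8 = 15) = 14 (attained at k = 0)
  C[2][1] = min over k of (A[2][0] + B[0][1] = 4 + 9 = 13, A[2][1] + B[1][1] = 7 + 4 = 11, A[2][2] + B[2][1] = 7 + 5 = 12) = 11 (attained at k = 1)
  C[2][2] = min over k of (A[2][0] + B[0][2] = 4 + 10 = 14, A[2][1] + B[1][2] = 7 + -5 = 2, A[2][2] + B[2][2] = 7 + 1 = 8) = 2 (attained at k = 1)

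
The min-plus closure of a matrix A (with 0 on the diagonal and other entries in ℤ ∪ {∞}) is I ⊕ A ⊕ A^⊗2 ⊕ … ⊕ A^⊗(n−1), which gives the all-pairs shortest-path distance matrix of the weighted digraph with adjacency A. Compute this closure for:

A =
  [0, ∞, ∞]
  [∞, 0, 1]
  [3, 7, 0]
Closure =
  [0, ∞, ∞]
  [4, 0, 1]
  [3, 7, 0]

This is the Floyd-Warshall all-pairs shortest-path computation. For each intermediate vertex k = 0, 1, …, 2, update dist[i][j] ← min(dist[i][j], dist[i][k] + dist[k][j]). The final matrix gives, for each (i, j), the minimum total weight of any directed path from i to j (possibly empty when i = j).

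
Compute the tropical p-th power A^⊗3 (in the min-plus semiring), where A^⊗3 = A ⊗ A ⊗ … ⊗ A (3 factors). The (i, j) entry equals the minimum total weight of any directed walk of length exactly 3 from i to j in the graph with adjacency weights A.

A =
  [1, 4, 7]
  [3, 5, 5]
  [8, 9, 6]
A^⊗3 =
  [3, 6, 9]
  [5, 8, 11]
  [10, 13, 16]

Each entry (A^⊗3)_ij equals the minimum over all length-3 walks i = v_0 → v_1 → … → v_3 = j of Σ_t A[v_t][v_{t+1}]. For example, for (i, j) = (0, 2) we minimise over 9 possible intermediate vertex sequences; the minimum is 9, attained along the walk 0 → 0 → 0 → 2.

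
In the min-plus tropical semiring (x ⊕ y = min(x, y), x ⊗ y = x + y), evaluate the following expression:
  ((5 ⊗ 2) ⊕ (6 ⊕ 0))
((5 ⊗ 2) ⊕ (6 ⊕ 0)) = 0

Expand innermost to outermost. Recall ⊕ takes the minimum of its arguments and ⊗ takes their sum. Working out the expression ((5 ⊗ 2) ⊕ (6 ⊕ 0)) gives 0.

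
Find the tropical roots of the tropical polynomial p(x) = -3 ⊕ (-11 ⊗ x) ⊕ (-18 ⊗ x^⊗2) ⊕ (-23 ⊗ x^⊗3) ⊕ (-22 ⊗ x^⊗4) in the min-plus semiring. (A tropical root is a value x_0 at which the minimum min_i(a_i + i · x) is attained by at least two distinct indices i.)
Roots: {-1, 5, 7, 8}

Each tropical root is a break point of the lower envelope of the lines y = a_i + i · x (there are 5 lines, with slopes 0, 1, ..., 4). Only the lines that attain the minimum somewhere contribute to roots; other lines are dominated. Here the surviving (envelope) indices are i = 4, i = 3, i = 2, i = 1, i = 0.
Intersections between consecutive envelope lines give the roots: for adjacent envelope indices i < j the intersection is x = (a_i − a_j) / (j − i). Reading off the sorted break points: {-1, 5, 7, 8}.
Verification: at each break x_0, at least two indices attain the minimum of min_i(a_i + i · x_0).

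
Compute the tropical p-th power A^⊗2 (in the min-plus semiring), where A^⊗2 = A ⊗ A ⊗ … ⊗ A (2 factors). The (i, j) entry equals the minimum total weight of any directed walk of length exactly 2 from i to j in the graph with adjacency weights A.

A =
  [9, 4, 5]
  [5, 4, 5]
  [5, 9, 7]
A^⊗2 =
  [9, 8, 9]
  [9, 8, 9]
  [12, 9, 10]

Each entry (A^⊗2)_ij equals the minimum over all length-2 walks i = v_0 → v_1 → … → v_2 = j of Σ_t A[v_t][v_{t+1}]. For example, for (i, j) = (0, 2) we minimise over 3 possible intermediate vertex sequences; the minimum is 9, attained along the walk 0 → 1 → 2.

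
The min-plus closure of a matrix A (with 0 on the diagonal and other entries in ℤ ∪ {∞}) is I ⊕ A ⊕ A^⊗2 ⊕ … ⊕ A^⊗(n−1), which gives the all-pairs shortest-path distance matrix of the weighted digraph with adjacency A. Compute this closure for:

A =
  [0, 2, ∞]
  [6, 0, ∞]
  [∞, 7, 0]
Closure =
  [0, 2, ∞]
  [6, 0, ∞]
  [13, 7, 0]

This is the Floyd-Warshall all-pairs shortest-path computation. For each intermediate vertex k = 0, 1, …, 2, update dist[i][j] ← min(dist[i][j], dist[i][k] + dist[k][j]). The final matrix gives, for each (i, j), the minimum total weight of any directed path from i to j (possibly empty when i = j).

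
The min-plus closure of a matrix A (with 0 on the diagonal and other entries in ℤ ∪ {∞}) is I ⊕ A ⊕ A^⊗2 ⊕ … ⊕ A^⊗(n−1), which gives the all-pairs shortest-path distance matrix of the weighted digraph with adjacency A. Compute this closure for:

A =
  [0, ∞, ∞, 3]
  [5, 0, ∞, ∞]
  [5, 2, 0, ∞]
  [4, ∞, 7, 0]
Closure =
  [0, 12, 10, 3]
  [5, 0, 15, 8]
  [5, 2, 0, 8]
  [4, 9, 7, 0]

This is the Floyd-Warshall all-pairs shortest-path computation. For each intermediate vertex k = 0, 1, …, 3, update dist[i][j] ← min(dist[i][j], dist[i][k] + dist[k][j]). The final matrix gives, for each (i, j), the minimum total weight of any directed path from i to j (possibly empty when i = j).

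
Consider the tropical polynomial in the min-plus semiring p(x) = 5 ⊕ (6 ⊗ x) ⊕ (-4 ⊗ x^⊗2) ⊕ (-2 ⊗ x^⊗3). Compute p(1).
p(1) = -2

A tropical monomial a ⊗ x^⊗i evaluates to a + i · x. Evaluating each term at x = 1:
  Term 0 contributes 5 + 0 · 1 = 5
  Term 1 contributes 6 + 1 · 1 = 7
  Term 2 contributes -4 + 2 · 1 = -2
  Term 3 contributes -2 + 3 · 1 = 1
p(1) = ⊕ of these = min[5, 7, -2, 1] = -2.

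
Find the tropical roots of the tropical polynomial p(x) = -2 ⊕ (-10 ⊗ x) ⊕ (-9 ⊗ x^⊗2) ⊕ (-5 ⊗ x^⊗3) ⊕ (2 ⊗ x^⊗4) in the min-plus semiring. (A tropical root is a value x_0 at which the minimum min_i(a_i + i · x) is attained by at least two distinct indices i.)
Roots: {-7, -4, -1, 8}

Each tropical root is a break point of the lower envelope of the lines y = a_i + i · x (there are 5 lines, with slopes 0, 1, ..., 4). Only the lines that attain the minimum somewhere contribute to roots; other lines are dominated. Here the surviving (envelope) indices are i = 4, i = 3, i = 2, i = 1, i = 0.
Intersections between consecutive envelope lines give the roots: for adjacent envelope indices i < j the intersection is x = (a_i − a_j) / (j − i). Reading off the sorted break points: {-7, -4, -1, 8}.
Verification: at each break x_0, at least two indices attain the minimum of min_i(a_i + i · x_0).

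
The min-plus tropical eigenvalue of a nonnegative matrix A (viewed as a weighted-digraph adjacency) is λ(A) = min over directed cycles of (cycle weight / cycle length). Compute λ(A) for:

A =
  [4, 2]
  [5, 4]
λ(A) = 7/2

Enumerate directed cycles and compute their means (weight / length). Sample:
  cycle 0 → 0: weight = 4, length = 1, mean = 4/1 ≈ 4.000
  cycle 1 → 1: weight = 4, length = 1, mean = 4/1 ≈ 4.000
  cycle 0 → 1 → 0: weight = 7, length = 2, mean = 7/2 ≈ 3.500
  cycle 1 → 0 → 1: weight = 7, length = 2, mean = 7/2 ≈ 3.500
Minimum mean = 3.500, attained e.g. along the cycle 0 → 1 → 0 with weight 7 and length 2. So λ(A) = 7/2 = 7/2.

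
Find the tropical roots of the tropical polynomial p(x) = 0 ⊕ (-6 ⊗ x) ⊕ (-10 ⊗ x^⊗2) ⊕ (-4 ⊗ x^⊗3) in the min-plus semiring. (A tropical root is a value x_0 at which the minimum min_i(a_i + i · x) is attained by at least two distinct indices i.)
Roots: {-6, 4, 6}

Each tropical root is a break point of the lower envelope of the lines y = a_i + i · x (there are 4 lines, with slopes 0, 1, ..., 3). Only the lines that attain the minimum somewhere contribute to roots; other lines are dominated. Here the surviving (envelope) indices are i = 3, i = 2, i = 1, i = 0.
Intersections between consecutive envelope lines give the roots: for adjacent envelope indices i < j the intersection is x = (a_i − a_j) / (j − i). Reading off the sorted break points: {-6, 4, 6}.
Verification: at each break x_0, at least two indices attain the minimum of min_i(a_i + i · x_0).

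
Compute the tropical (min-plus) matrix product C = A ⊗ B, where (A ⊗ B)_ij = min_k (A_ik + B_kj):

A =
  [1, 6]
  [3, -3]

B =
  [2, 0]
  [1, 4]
A ⊗ B =
  [3, 1]
  [-2, 1]

Apply the min-plus product entry-by-entry:
  C[0][0] = min over k of (A[0][0] + B[0][0] = 1 + 2 = 3, A[0][1] + B[1][0] = 6 + 1 = 7) = 3 (attained at k = 0)
  C[0][1] = min over k of (A[0][0] + B[0][1] = 1 + 0 = 1, A[0][1] + B[1][1] = 6 + 4 = 10) = 1 (attained at k = 0)
  C[1][0] = min over k of (A[1][0] + B[0][0] = 3 + 2 = 5, A[1][1] + B[1][0] = -3 + 1 = -2) = -2 (attained at k = 1)
  C[1][1] = min over k of (A[1][0] + B[0][1] = 3 + 0 = 3, A[1][1] + B[1][1] = -3 + 4 = 1) = 1 (attained at k = 1)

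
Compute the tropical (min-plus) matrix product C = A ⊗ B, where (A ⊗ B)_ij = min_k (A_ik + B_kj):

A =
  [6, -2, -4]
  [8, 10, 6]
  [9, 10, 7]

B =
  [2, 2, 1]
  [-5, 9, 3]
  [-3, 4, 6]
A ⊗ B =
  [-7, 0, 1]
  [3, 10, 9]
  [4, 11, 10]

Apply the min-plus product entry-by-entry:
  C[0][0] = min over k of (A[0][0] + B[0][0] = 6 + 2 = 8, A[0][1] + B[1][0] = -2 + -5 = -7, A[0][2] + B[2][0] = -4 + -3 = -7) = -7 (attained at k = 1)
  C[0][1] = min over k of (A[0][0] + B[0][1] = 6 + 2 = 8, A[0][1] + B[1][1] = -2 + 9 = 7, A[0][2] + B[2][1] = -4 + 4 = 0) = 0 (attained at k = 2)
  C[0][2] = min over k of (A[0][0] + B[0][2] = 6 + 1 = 7, A[0][1] + B[1][2] = -2 + 3 = 1, A[0][2] + B[2][2] = -4 + 6 = 2) = 1 (attained at k = 1)
  C[1][0] = min over k of (A[1][0] + B[0][0] = 8 + 2 = 10, A[1][1] + B[1][0] = 10 + -5 = 5, A[1][2] + B[2][0] = 6 + -3 = 3) = 3 (attained at k = 2)
  C[1][1] = min over k of (A[1][0] + B[0][1] = 8 + 2 = 10, A[1][1] + B[1][1] = 10 + 9 = 19, A[1][2] + B[2][1] = 6 + 4 = 10) = 10 (attained at k = 0)
  C[1][2] = min over k of (A[1][0] + B[0][2] = 8 + 1 = 9, A[1][1] + B[1][2] = 10 + 3 = 13, A[1][2] + B[2][2] = 6 + 6 = 12) = 9 (attained at k = 0)
  C[2][0] = min over k of (A[2][0] + B[0][0] = 9 + 2 = 11, A[2][1] + B[1][0] = 10 + -5 = 5, A[2][2] + B[2][0] = 7 + -3 = 4) = 4 (attained at k = 2)
  C[2][1] = min over k of (A[2][0] + B[0][1] = 9 + 2 = 11, A[2][1] + B[1][1] = 10 + 9 = 19, A[2][2] + B[2][1] = 7 + 4 = 11) = 11 (attained at k = 0)
  C[2][2] = min over k of (A[2][0] + B[0][2] = 9 + 1 = 10, A[2][1] + B[1][2] = 10 + 3 = 13, A[2][2] + B[2][2] = 7 + 6 = 13) = 10 (attained at k = 0)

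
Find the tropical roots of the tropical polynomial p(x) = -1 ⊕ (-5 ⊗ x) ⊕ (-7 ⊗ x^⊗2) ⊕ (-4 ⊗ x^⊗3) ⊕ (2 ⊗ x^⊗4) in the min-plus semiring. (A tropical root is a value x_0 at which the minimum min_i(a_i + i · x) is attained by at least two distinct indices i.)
Roots: {-6, -3, 2, 4}

Each tropical root is a break point of the lower envelope of the lines y = a_i + i · x (there are 5 lines, with slopes 0, 1, ..., 4). Only the lines that attain the minimum somewhere contribute to roots; other lines are dominated. Here the surviving (envelope) indices are i = 4, i = 3, i = 2, i = 1, i = 0.
Intersections between consecutive envelope lines give the roots: for adjacent envelope indices i < j the intersection is x = (a_i − a_j) / (j − i). Reading off the sorted break points: {-6, -3, 2, 4}.
Verification: at each break x_0, at least two indices attain the minimum of min_i(a_i + i · x_0).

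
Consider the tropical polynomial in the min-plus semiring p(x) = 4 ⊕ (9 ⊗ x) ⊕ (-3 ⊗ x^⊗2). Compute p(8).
p(8) = 4

A tropical monomial a ⊗ x^⊗i evaluates to a + i · x. Evaluating each term at x = 8:
  Term 0 contributes 4 + 0 · 8 = 4
  Term 1 contributes 9 + 1 · 8 = 17
  Term 2 contributes -3 + 2 · 8 = 13
p(8) = ⊕ of these = min[4, 17, 13] = 4.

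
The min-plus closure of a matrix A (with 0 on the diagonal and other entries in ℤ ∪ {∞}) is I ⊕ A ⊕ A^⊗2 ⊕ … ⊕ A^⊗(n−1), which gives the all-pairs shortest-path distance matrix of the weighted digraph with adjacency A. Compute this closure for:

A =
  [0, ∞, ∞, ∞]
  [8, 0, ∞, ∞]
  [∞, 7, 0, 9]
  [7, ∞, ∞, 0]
Closure =
  [0, ∞, ∞, ∞]
  [8, 0, ∞, ∞]
  [15, 7, 0, 9]
  [7, ∞, ∞, 0]

This is the Floyd-Warshall all-pairs shortest-path computation. For each intermediate vertex k = 0, 1, …, 3, update dist[i][j] ← min(dist[i][j], dist[i][k] + dist[k][j]). The final matrix gives, for each (i, j), the minimum total weight of any directed path from i to j (possibly empty when i = j).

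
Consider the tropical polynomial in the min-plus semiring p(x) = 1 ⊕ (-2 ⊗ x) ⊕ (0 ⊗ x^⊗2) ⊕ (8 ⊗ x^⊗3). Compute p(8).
p(8) = 1

A tropical monomial a ⊗ x^⊗i evaluates to a + i · x. Evaluating each term at x = 8:
  Term 0 contributes 1 + 0 · 8 = 1
  Term 1 contributes -2 + 1 · 8 = 6
  Term 2 contributes 0 + 2 · 8 = 16
  Term 3 contributes 8 + 3 · 8 = 32
p(8) = ⊕ of these = min[1, 6, 16, 32] = 1.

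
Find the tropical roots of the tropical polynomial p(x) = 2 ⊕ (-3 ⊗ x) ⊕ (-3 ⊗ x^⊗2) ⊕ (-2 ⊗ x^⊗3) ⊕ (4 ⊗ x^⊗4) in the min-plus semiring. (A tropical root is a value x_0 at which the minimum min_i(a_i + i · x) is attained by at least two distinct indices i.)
Roots: {-6, -1, 0, 5}

Each tropical root is a break point of the lower envelope of the lines y = a_i + i · x (there are 5 lines, with slopes 0, 1, ..., 4). Only the lines that attain the minimum somewhere contribute to roots; other lines are dominated. Here the surviving (envelope) indices are i = 4, i = 3, i = 2, i = 1, i = 0.
Intersections between consecutive envelope lines give the roots: for adjacent envelope indices i < j the intersection is x = (a_i − a_j) / (j − i). Reading off the sorted break points: {-6, -1, 0, 5}.
Verification: at each break x_0, at least two indices attain the minimum of min_i(a_i + i · x_0).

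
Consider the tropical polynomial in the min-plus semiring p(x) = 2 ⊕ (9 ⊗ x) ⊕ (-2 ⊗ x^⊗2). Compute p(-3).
p(-3) = -8

A tropical monomial a ⊗ x^⊗i evaluates to a + i · x. Evaluating each term at x = -3:
  Term 0 contributes 2 + 0 · -3 = 2
  Term 1 contributes 9 + 1 · -3 = 6
  Term 2 contributes -2 + 2 · -3 = -8
p(-3) = ⊕ of these = min[2, 6, -8] = -8.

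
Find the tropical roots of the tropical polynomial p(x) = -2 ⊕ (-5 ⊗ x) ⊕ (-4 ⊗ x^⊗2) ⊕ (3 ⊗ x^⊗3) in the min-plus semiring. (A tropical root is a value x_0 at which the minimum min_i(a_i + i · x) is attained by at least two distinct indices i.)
Roots: {-7, -1, 3}

Each tropical root is a break point of the lower envelope of the lines y = a_i + i · x (there are 4 lines, with slopes 0, 1, ..., 3). Only the lines that attain the minimum somewhere contribute to roots; other lines are dominated. Here the surviving (envelope) indices are i = 3, i = 2, i = 1, i = 0.
Intersections between consecutive envelope lines give the roots: for adjacent envelope indices i < j the intersection is x = (a_i − a_j) / (j − i). Reading off the sorted break points: {-7, -1, 3}.
Verification: at each break x_0, at least two indices attain the minimum of min_i(a_i + i · x_0).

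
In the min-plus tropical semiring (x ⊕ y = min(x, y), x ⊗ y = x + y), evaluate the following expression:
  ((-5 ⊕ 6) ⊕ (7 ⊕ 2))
((-5 ⊕ 6) ⊕ (7 ⊕ 2)) = -5

Expand innermost to outermost. Recall ⊕ takes the minimum of its arguments and ⊗ takes their sum. Working out the expression ((-5 ⊕ 6) ⊕ (7 ⊕ 2)) gives -5.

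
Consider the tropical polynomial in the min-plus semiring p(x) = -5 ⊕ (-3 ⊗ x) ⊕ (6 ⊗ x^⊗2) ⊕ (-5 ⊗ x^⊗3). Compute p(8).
p(8) = -5

A tropical monomial a ⊗ x^⊗i evaluates to a + i · x. Evaluating each term at x = 8:
  Term 0 contributes -5 + 0 · 8 = -5
  Term 1 contributes -3 + 1 · 8 = 5
  Term 2 contributes 6 + 2 · 8 = 22
  Term 3 contributes -5 + 3 · 8 = 19
p(8) = ⊕ of these = min[-5, 5, 22, 19] = -5.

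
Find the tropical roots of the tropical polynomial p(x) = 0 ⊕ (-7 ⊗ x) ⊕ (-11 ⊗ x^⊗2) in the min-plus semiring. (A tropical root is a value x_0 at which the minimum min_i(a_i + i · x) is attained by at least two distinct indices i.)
Roots: {4, 7}

Each tropical root is a break point of the lower envelope of the lines y = a_i + i · x (there are 3 lines, with slopes 0, 1, ..., 2). Only the lines that attain the minimum somewhere contribute to roots; other lines are dominated. Here the surviving (envelope) indices are i = 2, i = 1, i = 0.
Intersections between consecutive envelope lines give the roots: for adjacent envelope indices i < j the intersection is x = (a_i − a_j) / (j − i). Reading off the sorted break points: {4, 7}.
Verification: at each break x_0, at least two indices attain the minimum of min_i(a_i + i · x_0).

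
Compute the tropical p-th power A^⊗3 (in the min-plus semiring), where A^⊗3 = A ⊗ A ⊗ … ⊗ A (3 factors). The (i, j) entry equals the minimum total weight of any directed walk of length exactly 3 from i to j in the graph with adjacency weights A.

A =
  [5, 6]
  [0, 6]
A^⊗3 =
  [11, 12]
  [6, 11]

Each entry (A^⊗3)_ij equals the minimum over all length-3 walks i = v_0 → v_1 → … → v_3 = j of Σ_t A[v_t][v_{t+1}]. For example, for (i, j) = (0, 1) we minimise over 4 possible intermediate vertex sequences; the minimum is 12, attained along the walk 0 → 1 → 0 → 1.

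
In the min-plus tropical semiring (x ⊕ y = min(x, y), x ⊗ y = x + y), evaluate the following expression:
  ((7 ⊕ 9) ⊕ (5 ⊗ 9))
((7 ⊕ 9) ⊕ (5 ⊗ 9)) = 7

Expand innermost to outermost. Recall ⊕ takes the minimum of its arguments and ⊗ takes their sum. Working out the expression ((7 ⊕ 9) ⊕ (5 ⊗ 9)) gives 7.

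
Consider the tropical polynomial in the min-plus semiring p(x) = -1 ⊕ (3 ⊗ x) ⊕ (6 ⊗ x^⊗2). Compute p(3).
p(3) = -1

A tropical monomial a ⊗ x^⊗i evaluates to a + i · x. Evaluating each term at x = 3:
  Term 0 contributes -1 + 0 · 3 = -1
  Term 1 contributes 3 + 1 · 3 = 6
  Term 2 contributes 6 + 2 · 3 = 12
p(3) = ⊕ of these = min[-1, 6, 12] = -1.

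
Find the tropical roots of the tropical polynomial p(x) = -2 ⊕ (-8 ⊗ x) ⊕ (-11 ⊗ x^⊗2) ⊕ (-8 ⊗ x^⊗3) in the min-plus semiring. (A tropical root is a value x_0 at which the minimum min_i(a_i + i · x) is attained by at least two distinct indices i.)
Roots: {-3, 3, 6}

Each tropical root is a break point of the lower envelope of the lines y = a_i + i · x (there are 4 lines, with slopes 0, 1, ..., 3). Only the lines that attain the minimum somewhere contribute to roots; other lines are dominated. Here the surviving (envelope) indices are i = 3, i = 2, i = 1, i = 0.
Intersections between consecutive envelope lines give the roots: for adjacent envelope indices i < j the intersection is x = (a_i − a_j) / (j − i). Reading off the sorted break points: {-3, 3, 6}.
Verification: at each break x_0, at least two indices attain the minimum of min_i(a_i + i · x_0).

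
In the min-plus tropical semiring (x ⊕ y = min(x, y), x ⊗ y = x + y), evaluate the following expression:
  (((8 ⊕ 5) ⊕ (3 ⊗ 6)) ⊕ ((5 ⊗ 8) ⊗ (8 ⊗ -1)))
(((8 ⊕ 5) ⊕ (3 ⊗ 6)) ⊕ ((5 ⊗ 8) ⊗ (8 ⊗ -1))) = 5

Expand innermost to outermost. Recall ⊕ takes the minimum of its arguments and ⊗ takes their sum. Working out the expression (((8 ⊕ 5) ⊕ (3 ⊗ 6)) ⊕ ((5 ⊗ 8) ⊗ (8 ⊗ -1))) gives 5.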